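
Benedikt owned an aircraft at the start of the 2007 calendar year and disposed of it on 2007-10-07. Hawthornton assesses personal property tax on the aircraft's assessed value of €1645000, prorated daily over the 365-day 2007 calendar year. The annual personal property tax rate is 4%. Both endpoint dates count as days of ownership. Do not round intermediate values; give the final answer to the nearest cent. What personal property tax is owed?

€50476.71

Days held (2007-01-01 to 2007-10-07): 280 out of 365
Tax = €1645000 × 4% × 280/365 = €50476.7123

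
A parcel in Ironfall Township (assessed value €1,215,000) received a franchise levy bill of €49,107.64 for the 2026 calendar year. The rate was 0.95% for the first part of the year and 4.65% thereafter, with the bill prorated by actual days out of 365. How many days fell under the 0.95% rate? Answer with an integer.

Let d = days at the first rate; then 365 − d days at the second rate.
€1,215,000 × [0.95%·d + 4.65%·(365−d)] / 365 = €49,107.64
Solving gives d = 60, so the new rate took effect on March 2, 2026.

60 days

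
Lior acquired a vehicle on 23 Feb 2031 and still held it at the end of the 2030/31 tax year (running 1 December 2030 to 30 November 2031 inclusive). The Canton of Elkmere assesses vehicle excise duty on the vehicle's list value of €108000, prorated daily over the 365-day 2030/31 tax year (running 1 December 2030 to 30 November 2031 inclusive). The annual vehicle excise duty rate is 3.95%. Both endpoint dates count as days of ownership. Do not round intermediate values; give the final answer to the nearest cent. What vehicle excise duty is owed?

Days held (23 Feb – 30 Nov 2031): 281 out of 365
Tax = €108000 × 3.95% × 281/365 = €3284.2356

€3284.24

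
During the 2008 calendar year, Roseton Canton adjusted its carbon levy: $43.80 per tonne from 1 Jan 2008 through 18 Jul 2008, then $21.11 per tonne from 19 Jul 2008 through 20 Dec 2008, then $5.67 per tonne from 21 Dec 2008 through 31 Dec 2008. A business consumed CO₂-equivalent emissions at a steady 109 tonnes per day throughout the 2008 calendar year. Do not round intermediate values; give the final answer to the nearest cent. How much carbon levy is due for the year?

$1318291.78

1 Jan – 18 Jul 2008: 200 days × 109 tonnes/day = 21,800 tonnes at $43.80/tonne → $954840.00
19 Jul – 20 Dec 2008: 155 days × 109 tonnes/day = 16,895 tonnes at $21.11/tonne → $356653.45
21 Dec – 31 Dec 2008: 11 days × 109 tonnes/day = 1,199 tonnes at $5.67/tonne → $6798.33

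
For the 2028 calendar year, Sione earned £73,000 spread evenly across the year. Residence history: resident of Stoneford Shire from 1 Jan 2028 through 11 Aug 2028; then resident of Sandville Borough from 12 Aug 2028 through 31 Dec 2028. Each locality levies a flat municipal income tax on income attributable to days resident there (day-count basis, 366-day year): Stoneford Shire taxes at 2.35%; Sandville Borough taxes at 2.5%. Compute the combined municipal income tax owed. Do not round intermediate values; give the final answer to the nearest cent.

Stoneford Shire, 1 Jan – 11 Aug 2028: 224 days → £73,000 × 2.35% × 224/366 = £1,049.9235
Sandville Borough, 12 Aug – 31 Dec 2028: 142 days → £73,000 × 2.5% × 142/366 = £708.0601
Total = £1,757.9836

£1,757.98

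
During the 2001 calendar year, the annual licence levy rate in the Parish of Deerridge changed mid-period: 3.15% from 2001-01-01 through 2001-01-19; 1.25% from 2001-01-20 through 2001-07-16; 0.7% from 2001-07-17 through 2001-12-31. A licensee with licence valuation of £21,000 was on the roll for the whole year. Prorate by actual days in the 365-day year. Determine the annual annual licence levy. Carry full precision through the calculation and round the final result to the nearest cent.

2001-01-01 to 2001-01-19: 19 days at 3.15% → £21,000 × 3.15% × 19/365 = £34.4342
2001-01-20 to 2001-07-16: 178 days at 1.25% → £21,000 × 1.25% × 178/365 = £128.0137
2001-07-17 to 2001-12-31: 168 days at 0.7% → £21,000 × 0.7% × 168/365 = £67.6603
Total = £230.1082

£230.11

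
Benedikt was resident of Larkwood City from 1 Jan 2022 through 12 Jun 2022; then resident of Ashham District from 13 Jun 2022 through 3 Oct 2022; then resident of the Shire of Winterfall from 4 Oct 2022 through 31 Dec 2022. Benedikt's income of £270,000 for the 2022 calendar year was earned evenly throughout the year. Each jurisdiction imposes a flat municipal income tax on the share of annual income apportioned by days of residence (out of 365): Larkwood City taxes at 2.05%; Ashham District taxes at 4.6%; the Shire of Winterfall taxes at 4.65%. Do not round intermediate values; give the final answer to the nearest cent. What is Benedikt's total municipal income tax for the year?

£9,378.25

Larkwood City, 1 Jan – 12 Jun 2022: 163 days → £270,000 × 2.05% × 163/365 = £2,471.7945
Ashham District, 13 Jun – 3 Oct 2022: 113 days → £270,000 × 4.6% × 113/365 = £3,845.0959
The Shire of Winterfall, 4 Oct – 31 Dec 2022: 89 days → £270,000 × 4.65% × 89/365 = £3,061.3562
Total = £9,378.2466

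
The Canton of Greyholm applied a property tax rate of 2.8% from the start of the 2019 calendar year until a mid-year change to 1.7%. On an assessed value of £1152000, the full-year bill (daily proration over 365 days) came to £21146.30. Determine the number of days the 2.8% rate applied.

45 days

Let d = days at the first rate; then 365 − d days at the second rate.
£1152000 × [2.8%·d + 1.7%·(365−d)] / 365 = £21146.30
Solving gives d = 45, so the new rate took effect on 15 Feb 2019.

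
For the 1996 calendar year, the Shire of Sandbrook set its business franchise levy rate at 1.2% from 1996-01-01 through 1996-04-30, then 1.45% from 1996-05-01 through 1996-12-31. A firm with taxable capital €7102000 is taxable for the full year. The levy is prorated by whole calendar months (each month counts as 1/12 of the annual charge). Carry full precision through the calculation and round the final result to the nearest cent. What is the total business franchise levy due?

€97060.67

1996-01-01 to 1996-04-30: 4 months at 1.2% → €7102000 × 1.2% × 4/12 = €28408.0000
1996-05-01 to 1996-12-31: 8 months at 1.45% → €7102000 × 1.45% × 8/12 = €68652.6667
Total = €97060.6667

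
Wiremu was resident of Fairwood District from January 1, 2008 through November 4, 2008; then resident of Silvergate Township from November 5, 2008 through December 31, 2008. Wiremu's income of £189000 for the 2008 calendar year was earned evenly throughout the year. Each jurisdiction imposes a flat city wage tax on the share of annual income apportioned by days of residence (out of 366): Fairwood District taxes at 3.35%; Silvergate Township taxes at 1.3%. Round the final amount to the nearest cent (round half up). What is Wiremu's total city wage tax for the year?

£5728.09

Fairwood District, January 1 – November 4, 2008: 309 days → £189000 × 3.35% × 309/366 = £5345.4467
Silvergate Township, November 5 – December 31, 2008: 57 days → £189000 × 1.3% × 57/366 = £382.6475
Total = £5728.0943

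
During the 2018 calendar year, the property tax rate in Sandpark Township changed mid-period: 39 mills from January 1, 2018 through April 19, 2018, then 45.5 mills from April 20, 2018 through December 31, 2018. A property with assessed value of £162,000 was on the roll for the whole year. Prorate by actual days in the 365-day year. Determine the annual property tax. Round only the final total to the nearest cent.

£7,056.54

January 1 – April 19, 2018: 109 days at 39 mills → £162,000 × 3.9% × 109/365 = £1,886.7452
April 20 – December 31, 2018: 256 days at 45.5 mills → £162,000 × 4.55% × 256/365 = £5,169.7973
Total = £7,056.5425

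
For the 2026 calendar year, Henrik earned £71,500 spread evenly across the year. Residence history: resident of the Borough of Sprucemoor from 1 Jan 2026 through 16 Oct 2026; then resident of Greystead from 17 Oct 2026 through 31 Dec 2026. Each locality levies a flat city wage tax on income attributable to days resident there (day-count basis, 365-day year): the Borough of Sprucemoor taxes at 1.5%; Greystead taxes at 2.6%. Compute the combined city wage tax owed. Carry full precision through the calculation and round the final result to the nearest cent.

The Borough of Sprucemoor, 1 Jan – 16 Oct 2026: 289 days → £71,500 × 1.5% × 289/365 = £849.1849
Greystead, 17 Oct – 31 Dec 2026: 76 days → £71,500 × 2.6% × 76/365 = £387.0795
Total = £1,236.2644

£1,236.26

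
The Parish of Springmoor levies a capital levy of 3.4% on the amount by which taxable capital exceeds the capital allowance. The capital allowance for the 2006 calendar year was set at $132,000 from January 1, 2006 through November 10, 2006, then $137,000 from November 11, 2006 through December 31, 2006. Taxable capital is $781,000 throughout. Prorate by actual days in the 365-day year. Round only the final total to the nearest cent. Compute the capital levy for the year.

$22,042.25

January 1 – November 10, 2006: 314 days, exemption $132,000 → ($781,000 − $132,000) × 3.4% × 314/365 = $18,982.8055
November 11 – December 31, 2006: 51 days, exemption $137,000 → ($781,000 − $137,000) × 3.4% × 51/365 = $3,059.4411
Total = $22,042.2466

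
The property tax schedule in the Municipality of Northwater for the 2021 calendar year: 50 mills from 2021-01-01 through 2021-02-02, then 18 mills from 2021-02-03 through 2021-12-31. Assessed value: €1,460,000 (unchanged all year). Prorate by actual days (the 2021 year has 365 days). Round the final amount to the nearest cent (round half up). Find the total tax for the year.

2021-01-01 to 2021-02-02: 33 days at 50 mills → €1,460,000 × 5% × 33/365 = €6,600.0000
2021-02-03 to 2021-12-31: 332 days at 18 mills → €1,460,000 × 1.8% × 332/365 = €23,904.0000
Total = €30,504.0000

€30,504.00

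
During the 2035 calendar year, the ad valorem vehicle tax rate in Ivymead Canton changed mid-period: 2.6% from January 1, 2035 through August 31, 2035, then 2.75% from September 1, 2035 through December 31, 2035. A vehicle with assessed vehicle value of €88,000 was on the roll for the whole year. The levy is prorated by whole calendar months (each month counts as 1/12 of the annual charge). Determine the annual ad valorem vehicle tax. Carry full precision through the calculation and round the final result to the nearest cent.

January 1 – August 31, 2035: 8 months at 2.6% → €88,000 × 2.6% × 8/12 = €1,525.3333
September 1 – December 31, 2035: 4 months at 2.75% → €88,000 × 2.75% × 4/12 = €806.6667
Total = €2,332.0000

€2,332.00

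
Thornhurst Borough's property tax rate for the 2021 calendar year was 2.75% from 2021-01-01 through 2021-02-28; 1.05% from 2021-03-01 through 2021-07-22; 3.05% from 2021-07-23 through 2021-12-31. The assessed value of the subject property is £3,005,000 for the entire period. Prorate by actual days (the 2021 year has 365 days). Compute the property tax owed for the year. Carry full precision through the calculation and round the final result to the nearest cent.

2021-01-01 to 2021-02-28: 59 days at 2.75% → £3,005,000 × 2.75% × 59/365 = £13,357.8425
2021-03-01 to 2021-07-22: 144 days at 1.05% → £3,005,000 × 1.05% × 144/365 = £12,448.1096
2021-07-23 to 2021-12-31: 162 days at 3.05% → £3,005,000 × 3.05% × 162/365 = £40,678.6438
Total = £66,484.5959

£66,484.60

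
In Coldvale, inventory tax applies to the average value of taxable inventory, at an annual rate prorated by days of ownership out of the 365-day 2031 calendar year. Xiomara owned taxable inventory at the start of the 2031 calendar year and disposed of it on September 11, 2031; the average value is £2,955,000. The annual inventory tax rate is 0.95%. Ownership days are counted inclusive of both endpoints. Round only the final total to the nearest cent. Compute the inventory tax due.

£19,535.38

Days held (January 1 – September 11, 2031): 254 out of 365
Tax = £2,955,000 × 0.95% × 254/365 = £19,535.3836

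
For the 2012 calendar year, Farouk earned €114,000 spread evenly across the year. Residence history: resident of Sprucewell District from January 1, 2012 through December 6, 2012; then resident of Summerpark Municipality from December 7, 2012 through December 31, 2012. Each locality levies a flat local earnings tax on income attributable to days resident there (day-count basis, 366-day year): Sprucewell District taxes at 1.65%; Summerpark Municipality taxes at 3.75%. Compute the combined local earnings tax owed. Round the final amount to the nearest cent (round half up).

€2,044.52

Sprucewell District, January 1 – December 6, 2012: 341 days → €114,000 × 1.65% × 341/366 = €1,752.5164
Summerpark Municipality, December 7 – December 31, 2012: 25 days → €114,000 × 3.75% × 25/366 = €292.0082
Total = €2,044.5246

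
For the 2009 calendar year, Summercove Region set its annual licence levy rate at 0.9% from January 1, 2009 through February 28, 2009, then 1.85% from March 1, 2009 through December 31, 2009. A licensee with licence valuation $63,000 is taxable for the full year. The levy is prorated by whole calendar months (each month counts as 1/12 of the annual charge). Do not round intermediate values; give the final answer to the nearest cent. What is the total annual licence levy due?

$1,065.75

January 1 – February 28, 2009: 2 months at 0.9% → $63,000 × 0.9% × 2/12 = $94.5000
March 1 – December 31, 2009: 10 months at 1.85% → $63,000 × 1.85% × 10/12 = $971.2500
Total = $1,065.7500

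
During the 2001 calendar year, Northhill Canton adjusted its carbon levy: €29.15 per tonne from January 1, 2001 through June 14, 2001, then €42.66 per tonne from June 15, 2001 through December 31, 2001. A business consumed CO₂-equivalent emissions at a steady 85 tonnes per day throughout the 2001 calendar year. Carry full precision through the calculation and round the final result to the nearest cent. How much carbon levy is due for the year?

January 1 – June 14, 2001: 165 days × 85 tonnes/day = 14,025 tonnes at €29.15/tonne → €408,828.75
June 15 – December 31, 2001: 200 days × 85 tonnes/day = 17,000 tonnes at €42.66/tonne → €725,220.00

€1,134,048.75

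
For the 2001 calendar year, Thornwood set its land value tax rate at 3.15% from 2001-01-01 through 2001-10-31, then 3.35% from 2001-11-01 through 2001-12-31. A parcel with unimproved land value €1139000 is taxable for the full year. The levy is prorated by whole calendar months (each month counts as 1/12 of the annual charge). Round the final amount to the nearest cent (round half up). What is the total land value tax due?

2001-01-01 to 2001-10-31: 10 months at 3.15% → €1139000 × 3.15% × 10/12 = €29898.7500
2001-11-01 to 2001-12-31: 2 months at 3.35% → €1139000 × 3.35% × 2/12 = €6359.4167
Total = €36258.1667

€36258.17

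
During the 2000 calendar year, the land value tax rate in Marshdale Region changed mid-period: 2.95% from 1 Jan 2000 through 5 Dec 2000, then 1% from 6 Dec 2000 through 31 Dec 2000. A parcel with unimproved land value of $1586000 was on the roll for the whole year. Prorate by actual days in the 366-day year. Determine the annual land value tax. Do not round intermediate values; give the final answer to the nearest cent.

$44590.00

1 Jan – 5 Dec 2000: 340 days at 2.95% → $1586000 × 2.95% × 340/366 = $43463.3333
6 Dec – 31 Dec 2000: 26 days at 1% → $1586000 × 1% × 26/366 = $1126.6667
Total = $44590.0000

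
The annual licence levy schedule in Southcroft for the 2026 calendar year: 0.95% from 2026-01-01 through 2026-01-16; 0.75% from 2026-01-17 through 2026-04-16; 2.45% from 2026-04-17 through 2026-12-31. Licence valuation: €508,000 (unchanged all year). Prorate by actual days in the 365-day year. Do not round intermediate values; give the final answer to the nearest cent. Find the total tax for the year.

2026-01-01 to 2026-01-16: 16 days at 0.95% → €508,000 × 0.95% × 16/365 = €211.5507
2026-01-17 to 2026-04-16: 90 days at 0.75% → €508,000 × 0.75% × 90/365 = €939.4521
2026-04-17 to 2026-12-31: 259 days at 2.45% → €508,000 × 2.45% × 259/365 = €8,831.5452
Total = €9,982.5479

€9,982.55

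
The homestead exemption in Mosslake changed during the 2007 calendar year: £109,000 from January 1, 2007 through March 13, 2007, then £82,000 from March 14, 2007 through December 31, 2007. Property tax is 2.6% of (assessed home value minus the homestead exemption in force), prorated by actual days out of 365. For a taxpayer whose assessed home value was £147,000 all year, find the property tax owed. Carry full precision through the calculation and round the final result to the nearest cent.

January 1 – March 13, 2007: 72 days, exemption £109,000 → (£147,000 − £109,000) × 2.6% × 72/365 = £194.8932
March 14 – December 31, 2007: 293 days, exemption £82,000 → (£147,000 − £82,000) × 2.6% × 293/365 = £1,356.6301
Total = £1,551.5233

£1,551.52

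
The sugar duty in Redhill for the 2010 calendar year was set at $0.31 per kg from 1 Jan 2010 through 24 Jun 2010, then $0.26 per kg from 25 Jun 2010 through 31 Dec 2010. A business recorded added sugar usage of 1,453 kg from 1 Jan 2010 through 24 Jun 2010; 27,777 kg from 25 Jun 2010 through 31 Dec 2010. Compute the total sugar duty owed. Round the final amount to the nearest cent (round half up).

$7,672.45

1 Jan – 24 Jun 2010: 1,453 kg at $0.31/kg → $450.43
25 Jun – 31 Dec 2010: 27,777 kg at $0.26/kg → $7,222.02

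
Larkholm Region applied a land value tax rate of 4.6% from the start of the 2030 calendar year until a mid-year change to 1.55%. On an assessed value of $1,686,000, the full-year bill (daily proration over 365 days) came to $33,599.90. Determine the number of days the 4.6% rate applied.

Let d = days at the first rate; then 365 − d days at the second rate.
$1,686,000 × [4.6%·d + 1.55%·(365−d)] / 365 = $33,599.90
Solving gives d = 53, so the new rate took effect on 23 Feb 2030.

53 days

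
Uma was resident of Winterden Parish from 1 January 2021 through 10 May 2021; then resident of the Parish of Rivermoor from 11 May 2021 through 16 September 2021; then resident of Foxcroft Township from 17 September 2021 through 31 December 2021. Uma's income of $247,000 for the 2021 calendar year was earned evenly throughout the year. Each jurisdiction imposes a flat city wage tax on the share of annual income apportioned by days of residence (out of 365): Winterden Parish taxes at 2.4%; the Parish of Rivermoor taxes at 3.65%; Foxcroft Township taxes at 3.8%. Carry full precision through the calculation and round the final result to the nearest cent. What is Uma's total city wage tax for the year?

$8,023.44

Winterden Parish, 1 January – 10 May 2021: 130 days → $247,000 × 2.4% × 130/365 = $2,111.3425
The Parish of Rivermoor, 11 May – 16 September 2021: 129 days → $247,000 × 3.65% × 129/365 = $3,186.3000
Foxcroft Township, 17 September – 31 December 2021: 106 days → $247,000 × 3.8% × 106/365 = $2,725.7973
Total = $8,023.4397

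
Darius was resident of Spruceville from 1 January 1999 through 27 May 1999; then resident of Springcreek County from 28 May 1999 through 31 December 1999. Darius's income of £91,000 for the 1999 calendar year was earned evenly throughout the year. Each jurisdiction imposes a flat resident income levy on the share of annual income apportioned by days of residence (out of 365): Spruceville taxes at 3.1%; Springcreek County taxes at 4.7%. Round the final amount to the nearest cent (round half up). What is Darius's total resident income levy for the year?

Spruceville, 1 January – 27 May 1999: 147 days → £91,000 × 3.1% × 147/365 = £1,136.1288
Springcreek County, 28 May – 31 December 1999: 218 days → £91,000 × 4.7% × 218/365 = £2,554.4822
Total = £3,690.6110

£3,690.61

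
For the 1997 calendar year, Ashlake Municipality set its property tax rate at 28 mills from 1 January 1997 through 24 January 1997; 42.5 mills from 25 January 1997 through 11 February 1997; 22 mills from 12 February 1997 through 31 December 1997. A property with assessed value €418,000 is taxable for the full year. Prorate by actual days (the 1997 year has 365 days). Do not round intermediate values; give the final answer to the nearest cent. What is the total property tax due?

1 January – 24 January 1997: 24 days at 28 mills → €418,000 × 2.8% × 24/365 = €769.5781
25 January – 11 February 1997: 18 days at 42.5 mills → €418,000 × 4.25% × 18/365 = €876.0822
12 February – 31 December 1997: 323 days at 22 mills → €418,000 × 2.2% × 323/365 = €8,137.8301
Total = €9,783.4904

€9,783.49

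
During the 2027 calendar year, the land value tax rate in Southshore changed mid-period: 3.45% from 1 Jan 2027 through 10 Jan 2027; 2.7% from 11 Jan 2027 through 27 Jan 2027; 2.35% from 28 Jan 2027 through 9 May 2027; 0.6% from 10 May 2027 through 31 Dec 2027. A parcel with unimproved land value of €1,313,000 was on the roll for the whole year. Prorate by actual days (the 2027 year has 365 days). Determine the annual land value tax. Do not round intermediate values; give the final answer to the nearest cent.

€16,608.55

1 Jan – 10 Jan 2027: 10 days at 3.45% → €1,313,000 × 3.45% × 10/365 = €1,241.0548
11 Jan – 27 Jan 2027: 17 days at 2.7% → €1,313,000 × 2.7% × 17/365 = €1,651.1425
28 Jan – 9 May 2027: 102 days at 2.35% → €1,313,000 × 2.35% × 102/365 = €8,622.6329
10 May – 31 Dec 2027: 236 days at 0.6% → €1,313,000 × 0.6% × 236/365 = €5,093.7205
Total = €16,608.5507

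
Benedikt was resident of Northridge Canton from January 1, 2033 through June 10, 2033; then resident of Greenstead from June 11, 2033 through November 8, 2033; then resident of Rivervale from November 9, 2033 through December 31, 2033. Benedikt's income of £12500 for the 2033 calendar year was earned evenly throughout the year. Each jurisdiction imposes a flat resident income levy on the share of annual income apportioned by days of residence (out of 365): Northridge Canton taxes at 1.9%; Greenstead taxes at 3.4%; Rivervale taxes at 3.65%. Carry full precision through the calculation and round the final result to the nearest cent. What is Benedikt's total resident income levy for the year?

£346.83

Northridge Canton, January 1 – June 10, 2033: 161 days → £12500 × 1.9% × 161/365 = £104.7603
Greenstead, June 11 – November 8, 2033: 151 days → £12500 × 3.4% × 151/365 = £175.8219
Rivervale, November 9 – December 31, 2033: 53 days → £12500 × 3.65% × 53/365 = £66.2500
Total = £346.8322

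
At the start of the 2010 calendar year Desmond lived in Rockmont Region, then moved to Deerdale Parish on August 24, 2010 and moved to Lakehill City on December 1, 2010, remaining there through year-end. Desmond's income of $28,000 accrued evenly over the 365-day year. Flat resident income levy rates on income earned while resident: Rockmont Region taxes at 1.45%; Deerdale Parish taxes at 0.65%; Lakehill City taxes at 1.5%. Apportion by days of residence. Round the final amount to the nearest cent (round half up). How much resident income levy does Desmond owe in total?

Rockmont Region, January 1 – August 23, 2010: 235 days → $28,000 × 1.45% × 235/365 = $261.3973
Deerdale Parish, August 24 – November 30, 2010: 99 days → $28,000 × 0.65% × 99/365 = $49.3644
Lakehill City, December 1 – December 31, 2010: 31 days → $28,000 × 1.5% × 31/365 = $35.6712
Total = $346.4329

$346.43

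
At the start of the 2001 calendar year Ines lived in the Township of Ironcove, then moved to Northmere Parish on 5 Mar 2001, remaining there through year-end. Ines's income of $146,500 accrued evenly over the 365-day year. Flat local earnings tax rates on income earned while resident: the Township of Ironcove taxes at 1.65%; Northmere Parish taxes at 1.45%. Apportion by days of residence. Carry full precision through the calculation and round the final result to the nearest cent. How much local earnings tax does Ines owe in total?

The Township of Ironcove, 1 Jan – 4 Mar 2001: 63 days → $146,500 × 1.65% × 63/365 = $417.2240
Northmere Parish, 5 Mar – 31 Dec 2001: 302 days → $146,500 × 1.45% × 302/365 = $1,757.5986
Total = $2,174.8226

$2,174.82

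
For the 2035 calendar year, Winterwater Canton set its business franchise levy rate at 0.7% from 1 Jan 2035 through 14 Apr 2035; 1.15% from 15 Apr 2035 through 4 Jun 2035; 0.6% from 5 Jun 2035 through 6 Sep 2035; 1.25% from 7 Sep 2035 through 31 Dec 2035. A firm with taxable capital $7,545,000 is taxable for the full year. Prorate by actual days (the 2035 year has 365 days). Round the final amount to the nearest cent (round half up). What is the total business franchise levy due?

$68,804.20

1 Jan – 14 Apr 2035: 104 days at 0.7% → $7,545,000 × 0.7% × 104/365 = $15,048.6575
15 Apr – 4 Jun 2035: 51 days at 1.15% → $7,545,000 × 1.15% × 51/365 = $12,123.6781
5 Jun – 6 Sep 2035: 94 days at 0.6% → $7,545,000 × 0.6% × 94/365 = $11,658.5753
7 Sep – 31 Dec 2035: 116 days at 1.25% → $7,545,000 × 1.25% × 116/365 = $29,973.2877
Total = $68,804.1986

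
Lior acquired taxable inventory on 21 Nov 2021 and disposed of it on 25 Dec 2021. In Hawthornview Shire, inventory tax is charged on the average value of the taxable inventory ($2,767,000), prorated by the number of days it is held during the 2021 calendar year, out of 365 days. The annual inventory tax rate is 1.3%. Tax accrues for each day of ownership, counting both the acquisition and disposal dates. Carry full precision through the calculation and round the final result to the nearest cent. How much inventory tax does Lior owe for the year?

$3,449.27

Days held (21 Nov – 25 Dec 2021): 35 out of 365
Tax = $2,767,000 × 1.3% × 35/365 = $3,449.2740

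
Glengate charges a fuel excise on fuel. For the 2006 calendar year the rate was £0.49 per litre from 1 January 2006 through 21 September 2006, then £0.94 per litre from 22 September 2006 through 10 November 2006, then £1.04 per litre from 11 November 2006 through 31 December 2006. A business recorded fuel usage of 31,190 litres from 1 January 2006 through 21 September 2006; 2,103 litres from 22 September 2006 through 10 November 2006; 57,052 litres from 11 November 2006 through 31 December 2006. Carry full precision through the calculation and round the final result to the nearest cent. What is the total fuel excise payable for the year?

£76,594.00

1 January – 21 September 2006: 31,190 litres at £0.49/litre → £15,283.10
22 September – 10 November 2006: 2,103 litres at £0.94/litre → £1,976.82
11 November – 31 December 2006: 57,052 litres at £1.04/litre → £59,334.08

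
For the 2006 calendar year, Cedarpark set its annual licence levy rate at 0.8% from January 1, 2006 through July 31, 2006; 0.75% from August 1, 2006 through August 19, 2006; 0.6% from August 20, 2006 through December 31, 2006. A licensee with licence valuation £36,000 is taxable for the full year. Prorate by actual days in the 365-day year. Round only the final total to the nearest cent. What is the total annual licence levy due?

January 1 – July 31, 2006: 212 days at 0.8% → £36,000 × 0.8% × 212/365 = £167.2767
August 1 – August 19, 2006: 19 days at 0.75% → £36,000 × 0.75% × 19/365 = £14.0548
August 20 – December 31, 2006: 134 days at 0.6% → £36,000 × 0.6% × 134/365 = £79.2986
Total = £260.6301

£260.63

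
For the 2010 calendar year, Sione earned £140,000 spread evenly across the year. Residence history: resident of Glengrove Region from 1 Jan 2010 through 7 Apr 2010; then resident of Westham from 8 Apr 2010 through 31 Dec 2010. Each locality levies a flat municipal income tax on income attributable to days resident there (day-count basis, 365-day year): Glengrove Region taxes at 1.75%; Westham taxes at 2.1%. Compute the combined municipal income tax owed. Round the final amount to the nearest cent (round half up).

£2,809.78

Glengrove Region, 1 Jan – 7 Apr 2010: 97 days → £140,000 × 1.75% × 97/365 = £651.0959
Westham, 8 Apr – 31 Dec 2010: 268 days → £140,000 × 2.1% × 268/365 = £2,158.6849
Total = £2,809.7808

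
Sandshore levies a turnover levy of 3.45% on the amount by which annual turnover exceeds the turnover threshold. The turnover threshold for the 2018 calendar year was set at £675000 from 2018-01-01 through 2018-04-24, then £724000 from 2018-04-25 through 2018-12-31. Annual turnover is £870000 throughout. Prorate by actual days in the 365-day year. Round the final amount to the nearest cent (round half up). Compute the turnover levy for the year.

2018-01-01 to 2018-04-24: 114 days, exemption £675000 → (£870000 − £675000) × 3.45% × 114/365 = £2101.1918
2018-04-25 to 2018-12-31: 251 days, exemption £724000 → (£870000 − £724000) × 3.45% × 251/365 = £3463.8000
Total = £5564.9918

£5564.99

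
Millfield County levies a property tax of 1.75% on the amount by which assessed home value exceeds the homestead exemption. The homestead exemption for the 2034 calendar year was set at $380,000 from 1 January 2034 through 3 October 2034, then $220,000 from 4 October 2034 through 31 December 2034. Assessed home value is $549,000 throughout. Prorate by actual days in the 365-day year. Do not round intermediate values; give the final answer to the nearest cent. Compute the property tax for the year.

1 January – 3 October 2034: 276 days, exemption $380,000 → ($549,000 − $380,000) × 1.75% × 276/365 = $2,236.3562
4 October – 31 December 2034: 89 days, exemption $220,000 → ($549,000 − $220,000) × 1.75% × 89/365 = $1,403.8836
Total = $3,640.2397

$3,640.24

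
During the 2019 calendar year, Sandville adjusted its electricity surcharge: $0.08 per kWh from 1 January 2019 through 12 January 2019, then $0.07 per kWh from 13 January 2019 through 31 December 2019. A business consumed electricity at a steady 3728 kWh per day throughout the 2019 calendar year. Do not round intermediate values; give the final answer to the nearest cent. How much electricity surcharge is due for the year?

1 January – 12 January 2019: 12 days × 3728 kWh/day = 44,736 kWh at $0.08/kWh → $3578.88
13 January – 31 December 2019: 353 days × 3728 kWh/day = 1,315,984 kWh at $0.07/kWh → $92118.88

$95697.76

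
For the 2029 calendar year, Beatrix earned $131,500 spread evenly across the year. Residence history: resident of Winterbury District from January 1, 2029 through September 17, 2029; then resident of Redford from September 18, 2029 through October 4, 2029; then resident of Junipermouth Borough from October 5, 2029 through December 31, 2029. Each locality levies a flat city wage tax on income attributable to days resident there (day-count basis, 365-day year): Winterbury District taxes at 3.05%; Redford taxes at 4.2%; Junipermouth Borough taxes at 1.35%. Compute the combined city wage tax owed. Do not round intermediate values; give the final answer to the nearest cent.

$3,542.21

Winterbury District, January 1 – September 17, 2029: 260 days → $131,500 × 3.05% × 260/365 = $2,856.9726
Redford, September 18 – October 4, 2029: 17 days → $131,500 × 4.2% × 17/365 = $257.2356
Junipermouth Borough, October 5 – December 31, 2029: 88 days → $131,500 × 1.35% × 88/365 = $428.0055
Total = $3,542.2137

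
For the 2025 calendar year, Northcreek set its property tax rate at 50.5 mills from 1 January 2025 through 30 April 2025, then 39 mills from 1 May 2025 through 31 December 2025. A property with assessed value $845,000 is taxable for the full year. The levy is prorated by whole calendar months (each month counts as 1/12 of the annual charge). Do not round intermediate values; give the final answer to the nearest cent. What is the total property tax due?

1 January – 30 April 2025: 4 months at 50.5 mills → $845,000 × 5.05% × 4/12 = $14,224.1667
1 May – 31 December 2025: 8 months at 39 mills → $845,000 × 3.9% × 8/12 = $21,970.0000
Total = $36,194.1667

$36,194.17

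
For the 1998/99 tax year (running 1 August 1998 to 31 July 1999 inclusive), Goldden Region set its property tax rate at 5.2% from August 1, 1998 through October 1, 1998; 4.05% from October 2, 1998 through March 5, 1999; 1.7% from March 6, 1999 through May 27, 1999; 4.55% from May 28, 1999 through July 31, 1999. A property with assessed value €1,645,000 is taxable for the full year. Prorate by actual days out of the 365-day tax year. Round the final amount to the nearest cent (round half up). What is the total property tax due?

August 1 – October 1, 1998: 62 days at 5.2% → €1,645,000 × 5.2% × 62/365 = €14,530.0822
October 2, 1998 – March 5, 1999: 155 days at 4.05% → €1,645,000 × 4.05% × 155/365 = €28,291.7466
March 6 – May 27, 1999: 83 days at 1.7% → €1,645,000 × 1.7% × 83/365 = €6,359.1644
May 28 – July 31, 1999: 65 days at 4.55% → €1,645,000 × 4.55% × 65/365 = €13,329.0068
Total = €62,510.0000

€62,510.00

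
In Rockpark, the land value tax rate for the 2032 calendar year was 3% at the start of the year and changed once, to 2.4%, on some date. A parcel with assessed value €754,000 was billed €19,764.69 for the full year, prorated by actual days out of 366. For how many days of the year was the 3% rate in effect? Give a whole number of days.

135 days

Let d = days at the first rate; then 366 − d days at the second rate.
€754,000 × [3%·d + 2.4%·(366−d)] / 366 = €19,764.69
Solving gives d = 135, so the new rate took effect on May 15, 2032.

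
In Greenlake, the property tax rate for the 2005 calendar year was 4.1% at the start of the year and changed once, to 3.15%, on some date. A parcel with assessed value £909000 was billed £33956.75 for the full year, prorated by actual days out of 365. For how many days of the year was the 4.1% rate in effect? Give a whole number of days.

225 days

Let d = days at the first rate; then 365 − d days at the second rate.
£909000 × [4.1%·d + 3.15%·(365−d)] / 365 = £33956.75
Solving gives d = 225, so the new rate took effect on 14 August 2005.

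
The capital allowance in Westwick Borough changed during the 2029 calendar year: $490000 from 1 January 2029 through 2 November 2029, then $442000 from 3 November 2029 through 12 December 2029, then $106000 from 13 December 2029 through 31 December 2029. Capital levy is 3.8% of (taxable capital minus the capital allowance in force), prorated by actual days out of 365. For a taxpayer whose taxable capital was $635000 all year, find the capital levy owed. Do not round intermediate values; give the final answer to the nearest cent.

1 January – 2 November 2029: 306 days, exemption $490000 → ($635000 − $490000) × 3.8% × 306/365 = $4619.3425
3 November – 12 December 2029: 40 days, exemption $442000 → ($635000 − $442000) × 3.8% × 40/365 = $803.7260
13 December – 31 December 2029: 19 days, exemption $106000 → ($635000 − $106000) × 3.8% × 19/365 = $1046.4055
Total = $6469.4740

$6469.47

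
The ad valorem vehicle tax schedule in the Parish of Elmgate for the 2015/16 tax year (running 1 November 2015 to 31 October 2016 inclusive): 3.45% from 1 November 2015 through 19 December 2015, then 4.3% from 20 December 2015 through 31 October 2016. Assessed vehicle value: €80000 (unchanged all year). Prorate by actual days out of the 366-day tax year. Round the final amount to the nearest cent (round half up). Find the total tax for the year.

1 November – 19 December 2015: 49 days at 3.45% → €80000 × 3.45% × 49/366 = €369.5082
20 December 2015 – 31 October 2016: 317 days at 4.3% → €80000 × 4.3% × 317/366 = €2979.4536
Total = €3348.9617

€3348.96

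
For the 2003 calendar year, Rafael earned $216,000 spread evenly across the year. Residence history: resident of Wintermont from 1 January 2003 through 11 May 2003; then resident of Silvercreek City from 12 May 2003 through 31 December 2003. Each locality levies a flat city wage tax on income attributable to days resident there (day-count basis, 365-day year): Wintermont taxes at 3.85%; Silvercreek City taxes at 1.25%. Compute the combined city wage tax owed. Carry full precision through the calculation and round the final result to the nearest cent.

$4,715.61

Wintermont, 1 January – 11 May 2003: 131 days → $216,000 × 3.85% × 131/365 = $2,984.6466
Silvercreek City, 12 May – 31 December 2003: 234 days → $216,000 × 1.25% × 234/365 = $1,730.9589
Total = $4,715.6055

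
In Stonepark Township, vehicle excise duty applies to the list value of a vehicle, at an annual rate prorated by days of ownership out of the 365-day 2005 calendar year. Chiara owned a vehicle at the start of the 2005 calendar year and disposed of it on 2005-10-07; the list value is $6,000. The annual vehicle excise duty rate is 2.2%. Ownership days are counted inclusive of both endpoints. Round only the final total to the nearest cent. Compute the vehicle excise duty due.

$101.26

Days held (2005-01-01 to 2005-10-07): 280 out of 365
Tax = $6,000 × 2.2% × 280/365 = $101.2603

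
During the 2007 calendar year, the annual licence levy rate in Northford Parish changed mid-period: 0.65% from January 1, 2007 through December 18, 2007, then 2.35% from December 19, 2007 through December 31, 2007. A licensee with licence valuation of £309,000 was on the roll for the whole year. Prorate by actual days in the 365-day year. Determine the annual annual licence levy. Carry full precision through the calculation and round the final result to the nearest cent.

£2,195.59

January 1 – December 18, 2007: 352 days at 0.65% → £309,000 × 0.65% × 352/365 = £1,936.9644
December 19 – December 31, 2007: 13 days at 2.35% → £309,000 × 2.35% × 13/365 = £258.6288
Total = £2,195.5932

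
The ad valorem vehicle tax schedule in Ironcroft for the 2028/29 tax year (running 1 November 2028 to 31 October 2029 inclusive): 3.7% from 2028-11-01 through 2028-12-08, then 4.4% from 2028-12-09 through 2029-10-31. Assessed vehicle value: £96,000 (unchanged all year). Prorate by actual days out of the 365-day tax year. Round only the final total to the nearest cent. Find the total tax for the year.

£4,154.04

2028-11-01 to 2028-12-08: 38 days at 3.7% → £96,000 × 3.7% × 38/365 = £369.7973
2028-12-09 to 2029-10-31: 327 days at 4.4% → £96,000 × 4.4% × 327/365 = £3,784.2411
Total = £4,154.0384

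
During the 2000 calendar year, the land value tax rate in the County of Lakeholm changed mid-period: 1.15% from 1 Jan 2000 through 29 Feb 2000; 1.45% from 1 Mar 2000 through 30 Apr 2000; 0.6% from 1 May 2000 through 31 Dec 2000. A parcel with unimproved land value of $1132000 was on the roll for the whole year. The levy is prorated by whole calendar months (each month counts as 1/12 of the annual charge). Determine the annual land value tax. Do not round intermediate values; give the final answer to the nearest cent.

$9433.33

1 Jan – 29 Feb 2000: 2 months at 1.15% → $1132000 × 1.15% × 2/12 = $2169.6667
1 Mar – 30 Apr 2000: 2 months at 1.45% → $1132000 × 1.45% × 2/12 = $2735.6667
1 May – 31 Dec 2000: 8 months at 0.6% → $1132000 × 0.6% × 8/12 = $4528.0000
Total = $9433.3333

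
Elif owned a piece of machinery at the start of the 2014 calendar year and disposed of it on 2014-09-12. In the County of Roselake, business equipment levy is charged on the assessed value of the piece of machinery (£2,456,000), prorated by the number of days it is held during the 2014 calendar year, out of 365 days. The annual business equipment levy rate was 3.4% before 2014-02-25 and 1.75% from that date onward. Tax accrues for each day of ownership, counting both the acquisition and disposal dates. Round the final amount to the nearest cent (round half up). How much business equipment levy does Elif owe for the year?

£36,133.48

2014-01-01 to 2014-02-24: 55 days at 3.4% → £2,456,000 × 3.4% × 55/365 = £12,582.7945
2014-02-25 to 2014-09-12: 200 days at 1.75% → £2,456,000 × 1.75% × 200/365 = £23,550.6849
Total = £36,133.4795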